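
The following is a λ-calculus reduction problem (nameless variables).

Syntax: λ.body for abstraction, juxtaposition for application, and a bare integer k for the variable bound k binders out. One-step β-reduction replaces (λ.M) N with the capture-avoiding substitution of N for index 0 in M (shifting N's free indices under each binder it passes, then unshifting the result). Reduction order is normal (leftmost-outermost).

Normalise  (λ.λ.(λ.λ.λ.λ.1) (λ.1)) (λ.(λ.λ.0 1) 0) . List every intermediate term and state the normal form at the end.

Answer: normal form = λ.λ.λ.λ.1  (in 2 steps)

Derivation:
  start: (λ.λ.(λ.λ.λ.λ.1) (λ.1)) (λ.(λ.λ.0 1) 0)
  [1] λ.(λ.λ.λ.λ.1) (λ.1)
  [2] λ.λ.λ.λ.1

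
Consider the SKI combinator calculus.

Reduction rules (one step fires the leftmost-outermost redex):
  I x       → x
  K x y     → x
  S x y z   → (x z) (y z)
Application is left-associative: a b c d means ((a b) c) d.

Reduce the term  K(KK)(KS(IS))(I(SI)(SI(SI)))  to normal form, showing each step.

  start: K(KK)(KS(IS))(I(SI)(SI(SI)))
  [1] KK(I(SI)(SI(SI)))
  [2] K

Answer: normal form = K  (in 2 steps)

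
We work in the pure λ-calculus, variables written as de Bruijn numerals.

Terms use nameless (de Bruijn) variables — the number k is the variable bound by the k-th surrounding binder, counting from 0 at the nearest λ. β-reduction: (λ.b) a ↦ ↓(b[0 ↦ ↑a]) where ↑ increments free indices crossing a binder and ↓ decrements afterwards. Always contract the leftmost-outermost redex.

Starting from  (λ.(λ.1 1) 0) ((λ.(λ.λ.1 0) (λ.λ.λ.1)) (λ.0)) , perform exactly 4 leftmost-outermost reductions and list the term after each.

Answer: after 4 steps: (λ.(λ.λ.λ.1) 0) ((λ.(λ.λ.1 0) (λ.λ.λ.1)) (λ.0))

Working:
  start: (λ.(λ.1 1) 0) ((λ.(λ.λ.1 0) (λ.λ.λ.1)) (λ.0))
  step 1: (λ.(λ.(λ.λ.1 0) (λ.λ.λ.1)) (λ.0) ((λ.(λ.λ.1 0) (λ.λ.λ.1)) (λ.0))) ((λ.(λ.λ.1 0) (λ.λ.λ.1)) (λ.0))
  step 2: (λ.(λ.λ.1 0) (λ.λ.λ.1)) (λ.0) ((λ.(λ.λ.1 0) (λ.λ.λ.1)) (λ.0))
  step 3: (λ.λ.1 0) (λ.λ.λ.1) ((λ.(λ.λ.1 0) (λ.λ.λ.1)) (λ.0))
  step 4: (λ.(λ.λ.λ.1) 0) ((λ.(λ.λ.1 0) (λ.λ.λ.1)) (λ.0))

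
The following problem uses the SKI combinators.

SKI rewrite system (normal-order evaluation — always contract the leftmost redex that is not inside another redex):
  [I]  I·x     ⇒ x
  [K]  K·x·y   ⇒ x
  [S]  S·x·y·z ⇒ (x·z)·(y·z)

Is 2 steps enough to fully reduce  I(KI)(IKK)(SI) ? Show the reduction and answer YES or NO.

Answer: NO — after 2 steps the term is I(SI), not yet normal

Derivation:
  start: I(KI)(IKK)(SI)
  [1] KI(IKK)(SI)
  [2] I(SI)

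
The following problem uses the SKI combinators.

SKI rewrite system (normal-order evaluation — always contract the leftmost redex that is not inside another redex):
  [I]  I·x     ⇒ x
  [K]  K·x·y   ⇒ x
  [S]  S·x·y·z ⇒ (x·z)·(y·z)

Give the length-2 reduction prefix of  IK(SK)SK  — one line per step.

  start: IK(SK)SK
  [1] K(SK)SK
  [2] SKK

Answer: after 2 steps: SKK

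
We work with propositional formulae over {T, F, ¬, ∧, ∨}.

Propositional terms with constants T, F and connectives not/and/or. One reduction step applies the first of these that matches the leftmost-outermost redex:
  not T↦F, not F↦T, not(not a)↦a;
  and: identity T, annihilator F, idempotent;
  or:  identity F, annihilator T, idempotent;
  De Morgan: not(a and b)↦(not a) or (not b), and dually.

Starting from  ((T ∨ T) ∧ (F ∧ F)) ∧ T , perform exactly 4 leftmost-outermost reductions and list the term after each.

  start: ((T ∨ T) ∧ (F ∧ F)) ∧ T
  →1  (T ∨ T) ∧ (F ∧ F)
  →2  T ∧ (F ∧ F)
  →3  F ∧ F
  →4  F

Answer: after 4 steps: F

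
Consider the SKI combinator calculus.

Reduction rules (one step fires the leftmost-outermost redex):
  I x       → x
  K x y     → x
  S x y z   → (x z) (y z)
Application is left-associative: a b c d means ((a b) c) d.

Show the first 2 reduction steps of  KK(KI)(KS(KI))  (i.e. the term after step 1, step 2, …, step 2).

  start: KK(KI)(KS(KI))
  [1] K(KS(KI))
  [2] KS

Answer: after 2 steps: KS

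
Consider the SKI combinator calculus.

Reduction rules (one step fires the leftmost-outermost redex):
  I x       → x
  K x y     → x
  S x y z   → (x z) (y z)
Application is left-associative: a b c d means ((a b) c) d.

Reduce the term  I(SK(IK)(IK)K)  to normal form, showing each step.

Answer: normal form = KK  (in 4 steps)

Reduction:
  start: I(SK(IK)(IK)K)
  step 1: SK(IK)(IK)K
  step 2: K(IK)(IK(IK))K
  step 3: IKK
  step 4: KK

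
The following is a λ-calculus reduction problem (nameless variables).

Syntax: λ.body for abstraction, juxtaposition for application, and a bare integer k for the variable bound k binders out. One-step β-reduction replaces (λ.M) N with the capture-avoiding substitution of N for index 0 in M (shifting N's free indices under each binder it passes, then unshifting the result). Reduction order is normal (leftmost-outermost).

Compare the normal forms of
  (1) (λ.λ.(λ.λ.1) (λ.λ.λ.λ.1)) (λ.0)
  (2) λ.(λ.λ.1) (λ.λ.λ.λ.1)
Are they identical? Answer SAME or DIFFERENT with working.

Term A:
  start: (λ.λ.(λ.λ.1) (λ.λ.λ.λ.1)) (λ.0)
  [1] λ.(λ.λ.1) (λ.λ.λ.λ.1)
  [2] λ.λ.λ.λ.λ.λ.1

Term B:
  start: λ.(λ.λ.1) (λ.λ.λ.λ.1)
  [1] λ.λ.λ.λ.λ.λ.1

Answer: SAME — A ⇓ λ.λ.λ.λ.λ.λ.1, B ⇓ λ.λ.λ.λ.λ.λ.1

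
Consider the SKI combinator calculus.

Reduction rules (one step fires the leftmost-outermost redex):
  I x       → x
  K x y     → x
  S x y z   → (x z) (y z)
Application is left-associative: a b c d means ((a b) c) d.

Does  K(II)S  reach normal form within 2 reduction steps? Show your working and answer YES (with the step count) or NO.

Answer: YES — reaches normal form I in 2 ≤ 2 steps

Reduction:
  start: K(II)S
  →1  II
  →2  I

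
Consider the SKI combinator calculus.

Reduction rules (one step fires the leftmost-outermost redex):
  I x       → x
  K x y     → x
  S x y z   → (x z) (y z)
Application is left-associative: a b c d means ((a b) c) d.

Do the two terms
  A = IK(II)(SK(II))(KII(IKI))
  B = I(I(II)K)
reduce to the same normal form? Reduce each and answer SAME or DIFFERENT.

Term A:
  start: IK(II)(SK(II))(KII(IKI))
  →1  K(II)(SK(II))(KII(IKI))
  →2  II(KII(IKI))
  →3  I(KII(IKI))
  →4  KII(IKI)
  →5  I(IKI)
  →6  IKI
  →7  KI

Term B:
  start: I(I(II)K)
  →1  I(II)K
  →2  IIK
  →3  IK
  →4  K

Answer: DIFFERENT — A ⇓ KI, B ⇓ K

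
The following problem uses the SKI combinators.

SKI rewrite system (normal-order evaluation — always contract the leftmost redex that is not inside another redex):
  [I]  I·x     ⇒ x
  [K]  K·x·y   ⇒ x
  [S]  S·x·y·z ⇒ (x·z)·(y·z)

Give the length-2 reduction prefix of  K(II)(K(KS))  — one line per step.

Answer: after 2 steps: I

Working:
  start: K(II)(K(KS))
  [1] II
  [2] I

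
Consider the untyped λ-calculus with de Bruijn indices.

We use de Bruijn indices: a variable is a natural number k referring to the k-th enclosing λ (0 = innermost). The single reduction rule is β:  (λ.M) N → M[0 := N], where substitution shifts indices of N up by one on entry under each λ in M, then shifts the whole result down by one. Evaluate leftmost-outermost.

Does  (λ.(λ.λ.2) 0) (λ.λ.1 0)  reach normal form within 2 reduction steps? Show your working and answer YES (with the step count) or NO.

  start: (λ.(λ.λ.2) 0) (λ.λ.1 0)
  step 1: (λ.λ.λ.λ.1 0) (λ.λ.1 0)
  step 2: λ.λ.λ.1 0

Answer: YES — reaches normal form λ.λ.λ.1 0 in 2 ≤ 2 steps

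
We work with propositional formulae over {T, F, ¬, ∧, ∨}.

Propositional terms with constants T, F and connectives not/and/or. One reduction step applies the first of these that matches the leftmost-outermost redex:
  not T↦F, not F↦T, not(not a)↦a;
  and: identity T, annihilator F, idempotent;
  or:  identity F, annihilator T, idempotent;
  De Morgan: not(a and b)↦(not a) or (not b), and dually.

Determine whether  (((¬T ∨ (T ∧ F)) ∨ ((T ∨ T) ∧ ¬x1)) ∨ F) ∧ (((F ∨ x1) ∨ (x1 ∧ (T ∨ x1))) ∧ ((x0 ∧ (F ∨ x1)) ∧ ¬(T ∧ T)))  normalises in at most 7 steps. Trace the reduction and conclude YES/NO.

Answer: NO — after 7 steps the term is ¬x1 ∧ (((F ∨ x1) ∨ (x1 ∧ (T ∨ x1))) ∧ ((x0 ∧ (F ∨ x1)) ∧ ¬(T ∧ T))), not yet normal

Working:
  start: (((¬T ∨ (T ∧ F)) ∨ ((T ∨ T) ∧ ¬x1)) ∨ F) ∧ (((F ∨ x1) ∨ (x1 ∧ (T ∨ x1))) ∧ ((x0 ∧ (F ∨ x1)) ∧ ¬(T ∧ T)))
  [1] ((¬T ∨ (T ∧ F)) ∨ ((T ∨ T) ∧ ¬x1)) ∧ (((F ∨ x1) ∨ (x1 ∧ (T ∨ x1))) ∧ ((x0 ∧ (F ∨ x1)) ∧ ¬(T ∧ T)))
  [2] ((F ∨ (T ∧ F)) ∨ ((T ∨ T) ∧ ¬x1)) ∧ (((F ∨ x1) ∨ (x1 ∧ (T ∨ x1))) ∧ ((x0 ∧ (F ∨ x1)) ∧ ¬(T ∧ T)))
  [3] ((T ∧ F) ∨ ((T ∨ T) ∧ ¬x1)) ∧ (((F ∨ x1) ∨ (x1 ∧ (T ∨ x1))) ∧ ((x0 ∧ (F ∨ x1)) ∧ ¬(T ∧ T)))
  [4] (F ∨ ((T ∨ T) ∧ ¬x1)) ∧ (((F ∨ x1) ∨ (x1 ∧ (T ∨ x1))) ∧ ((x0 ∧ (F ∨ x1)) ∧ ¬(T ∧ T)))
  [5] ((T ∨ T) ∧ ¬x1) ∧ (((F ∨ x1) ∨ (x1 ∧ (T ∨ x1))) ∧ ((x0 ∧ (F ∨ x1)) ∧ ¬(T ∧ T)))
  [6] (T ∧ ¬x1) ∧ (((F ∨ x1) ∨ (x1 ∧ (T ∨ x1))) ∧ ((x0 ∧ (F ∨ x1)) ∧ ¬(T ∧ T)))
  [7] ¬x1 ∧ (((F ∨ x1) ∨ (x1 ∧ (T ∨ x1))) ∧ ((x0 ∧ (F ∨ x1)) ∧ ¬(T ∧ T)))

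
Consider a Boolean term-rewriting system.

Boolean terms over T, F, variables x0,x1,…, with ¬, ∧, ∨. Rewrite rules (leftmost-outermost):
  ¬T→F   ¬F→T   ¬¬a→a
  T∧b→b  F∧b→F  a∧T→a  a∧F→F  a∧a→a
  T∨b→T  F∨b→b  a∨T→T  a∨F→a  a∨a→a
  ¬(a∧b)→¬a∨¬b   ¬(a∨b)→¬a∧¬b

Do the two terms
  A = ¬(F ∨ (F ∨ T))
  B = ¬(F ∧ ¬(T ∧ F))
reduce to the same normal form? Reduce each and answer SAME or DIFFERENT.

Term A:
  start: ¬(F ∨ (F ∨ T))
  [1] ¬F ∧ ¬(F ∨ T)
  [2] T ∧ ¬(F ∨ T)
  [3] ¬(F ∨ T)
  [4] ¬F ∧ ¬T
  [5] T ∧ ¬T
  [6] ¬T
  [7] F

Term B:
  start: ¬(F ∧ ¬(T ∧ F))
  [1] ¬F ∨ ¬¬(T ∧ F)
  [2] T ∨ ¬¬(T ∧ F)
  [3] T

Answer: DIFFERENT — A ⇓ F, B ⇓ T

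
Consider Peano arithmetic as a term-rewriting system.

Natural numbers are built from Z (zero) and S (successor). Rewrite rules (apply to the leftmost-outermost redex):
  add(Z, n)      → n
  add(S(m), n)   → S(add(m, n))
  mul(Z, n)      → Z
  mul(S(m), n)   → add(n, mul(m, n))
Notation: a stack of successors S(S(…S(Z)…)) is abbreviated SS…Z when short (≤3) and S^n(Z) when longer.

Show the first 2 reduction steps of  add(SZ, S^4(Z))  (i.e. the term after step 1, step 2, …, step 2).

Answer: after 2 steps: S^5(Z)

Working:
  start: add(SZ, S^4(Z))
  →1  S(add(Z, S^4(Z)))
  →2  S^5(Z)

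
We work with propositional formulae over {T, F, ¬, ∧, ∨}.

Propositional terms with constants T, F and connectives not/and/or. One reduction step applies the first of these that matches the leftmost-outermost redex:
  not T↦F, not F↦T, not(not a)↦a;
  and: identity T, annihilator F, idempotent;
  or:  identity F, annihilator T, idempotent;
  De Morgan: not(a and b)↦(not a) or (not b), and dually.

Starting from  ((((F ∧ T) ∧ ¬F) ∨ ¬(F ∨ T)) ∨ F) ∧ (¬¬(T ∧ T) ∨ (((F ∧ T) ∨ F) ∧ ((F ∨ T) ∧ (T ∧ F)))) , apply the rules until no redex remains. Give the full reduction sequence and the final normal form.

Answer: normal form = F  (in 9 steps)

Reduction:
  start: ((((F ∧ T) ∧ ¬F) ∨ ¬(F ∨ T)) ∨ F) ∧ (¬¬(T ∧ T) ∨ (((F ∧ T) ∨ F) ∧ ((F ∨ T) ∧ (T ∧ F))))
  →1  (((F ∧ T) ∧ ¬F) ∨ ¬(F ∨ T)) ∧ (¬¬(T ∧ T) ∨ (((F ∧ T) ∨ F) ∧ ((F ∨ T) ∧ (T ∧ F))))
  →2  ((F ∧ ¬F) ∨ ¬(F ∨ T)) ∧ (¬¬(T ∧ T) ∨ (((F ∧ T) ∨ F) ∧ ((F ∨ T) ∧ (T ∧ F))))
  →3  (F ∨ ¬(F ∨ T)) ∧ (¬¬(T ∧ T) ∨ (((F ∧ T) ∨ F) ∧ ((F ∨ T) ∧ (T ∧ F))))
  →4  ¬(F ∨ T) ∧ (¬¬(T ∧ T) ∨ (((F ∧ T) ∨ F) ∧ ((F ∨ T) ∧ (T ∧ F))))
  →5  (¬F ∧ ¬T) ∧ (¬¬(T ∧ T) ∨ (((F ∧ T) ∨ F) ∧ ((F ∨ T) ∧ (T ∧ F))))
  →6  (T ∧ ¬T) ∧ (¬¬(T ∧ T) ∨ (((F ∧ T) ∨ F) ∧ ((F ∨ T) ∧ (T ∧ F))))
  →7  ¬T ∧ (¬¬(T ∧ T) ∨ (((F ∧ T) ∨ F) ∧ ((F ∨ T) ∧ (T ∧ F))))
  →8  F ∧ (¬¬(T ∧ T) ∨ (((F ∧ T) ∨ F) ∧ ((F ∨ T) ∧ (T ∧ F))))
  →9  F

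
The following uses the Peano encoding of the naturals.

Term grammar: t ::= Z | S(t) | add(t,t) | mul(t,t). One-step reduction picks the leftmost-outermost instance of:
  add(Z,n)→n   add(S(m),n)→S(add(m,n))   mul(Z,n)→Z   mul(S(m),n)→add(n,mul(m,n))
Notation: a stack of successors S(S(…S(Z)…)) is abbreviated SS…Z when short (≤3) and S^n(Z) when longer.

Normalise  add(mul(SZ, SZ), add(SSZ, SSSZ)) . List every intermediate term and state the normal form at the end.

Answer: normal form = S^6(Z)  (in 9 steps)

Working:
  start: add(mul(SZ, SZ), add(SSZ, SSSZ))
  step 1: add(add(SZ, mul(Z, SZ)), add(SSZ, SSSZ))
  step 2: add(S(add(Z, mul(Z, SZ))), add(SSZ, SSSZ))
  step 3: S(add(add(Z, mul(Z, SZ)), add(SSZ, SSSZ)))
  step 4: S(add(mul(Z, SZ), add(SSZ, SSSZ)))
  step 5: S(add(Z, add(SSZ, SSSZ)))
  step 6: S(add(SSZ, SSSZ))
  step 7: S(S(add(SZ, SSSZ)))
  step 8: S(S(S(add(Z, SSSZ))))
  step 9: S^6(Z)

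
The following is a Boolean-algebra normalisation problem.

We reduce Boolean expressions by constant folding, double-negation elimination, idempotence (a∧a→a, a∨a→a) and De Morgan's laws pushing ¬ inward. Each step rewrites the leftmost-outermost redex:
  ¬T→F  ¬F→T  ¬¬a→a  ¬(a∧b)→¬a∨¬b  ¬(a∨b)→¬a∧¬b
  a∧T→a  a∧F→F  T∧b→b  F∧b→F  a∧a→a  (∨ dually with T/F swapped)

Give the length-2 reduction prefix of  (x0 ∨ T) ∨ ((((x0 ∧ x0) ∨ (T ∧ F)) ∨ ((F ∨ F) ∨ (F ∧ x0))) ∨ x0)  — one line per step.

  start: (x0 ∨ T) ∨ ((((x0 ∧ x0) ∨ (T ∧ F)) ∨ ((F ∨ F) ∨ (F ∧ x0))) ∨ x0)
  [1] T ∨ ((((x0 ∧ x0) ∨ (T ∧ F)) ∨ ((F ∨ F) ∨ (F ∧ x0))) ∨ x0)
  [2] T

Answer: after 2 steps: T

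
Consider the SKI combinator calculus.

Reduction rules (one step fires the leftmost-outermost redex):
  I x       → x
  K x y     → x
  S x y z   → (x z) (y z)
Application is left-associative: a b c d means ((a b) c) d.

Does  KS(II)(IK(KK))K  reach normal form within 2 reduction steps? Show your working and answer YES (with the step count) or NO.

  start: KS(II)(IK(KK))K
  →1  S(IK(KK))K
  →2  S(K(KK))K

Answer: YES — reaches normal form S(K(KK))K in 2 ≤ 2 steps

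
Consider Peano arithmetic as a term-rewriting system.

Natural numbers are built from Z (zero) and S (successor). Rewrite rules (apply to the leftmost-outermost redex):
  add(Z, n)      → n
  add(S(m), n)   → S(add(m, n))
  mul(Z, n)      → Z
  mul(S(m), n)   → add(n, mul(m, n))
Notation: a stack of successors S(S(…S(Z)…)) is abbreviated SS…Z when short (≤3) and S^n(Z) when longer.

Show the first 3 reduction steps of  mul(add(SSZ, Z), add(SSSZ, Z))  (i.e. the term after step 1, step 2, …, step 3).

Answer: after 3 steps: add(S(add(SSZ, Z)), mul(add(SZ, Z), add(SSSZ, Z)))

Reduction:
  start: mul(add(SSZ, Z), add(SSSZ, Z))
  →1  mul(S(add(SZ, Z)), add(SSSZ, Z))
  →2  add(add(SSSZ, Z), mul(add(SZ, Z), add(SSSZ, Z)))
  →3  add(S(add(SSZ, Z)), mul(add(SZ, Z), add(SSSZ, Z)))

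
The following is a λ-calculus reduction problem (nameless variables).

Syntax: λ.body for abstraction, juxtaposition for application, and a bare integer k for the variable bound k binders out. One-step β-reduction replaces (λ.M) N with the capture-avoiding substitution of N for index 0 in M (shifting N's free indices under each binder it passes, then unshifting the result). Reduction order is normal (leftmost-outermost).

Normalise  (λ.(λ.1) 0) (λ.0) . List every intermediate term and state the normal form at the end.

Answer: normal form = λ.0  (in 2 steps)

Working:
  start: (λ.(λ.1) 0) (λ.0)
  step 1: (λ.λ.0) (λ.0)
  step 2: λ.0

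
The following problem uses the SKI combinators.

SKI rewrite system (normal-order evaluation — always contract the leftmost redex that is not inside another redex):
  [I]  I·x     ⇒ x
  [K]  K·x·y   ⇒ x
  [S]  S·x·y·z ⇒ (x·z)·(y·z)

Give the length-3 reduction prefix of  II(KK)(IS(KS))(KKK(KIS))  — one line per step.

Answer: after 3 steps: K(KKK(KIS))

Working:
  start: II(KK)(IS(KS))(KKK(KIS))
  step 1: I(KK)(IS(KS))(KKK(KIS))
  step 2: KK(IS(KS))(KKK(KIS))
  step 3: K(KKK(KIS))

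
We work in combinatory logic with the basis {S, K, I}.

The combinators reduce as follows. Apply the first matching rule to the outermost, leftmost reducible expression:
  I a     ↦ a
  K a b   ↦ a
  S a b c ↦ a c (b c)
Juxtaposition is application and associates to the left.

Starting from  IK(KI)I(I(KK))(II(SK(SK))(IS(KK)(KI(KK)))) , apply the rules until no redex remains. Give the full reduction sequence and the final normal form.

Answer: normal form = S(KK)I  (in 10 steps)

Working:
  start: IK(KI)I(I(KK))(II(SK(SK))(IS(KK)(KI(KK))))
  [1] K(KI)I(I(KK))(II(SK(SK))(IS(KK)(KI(KK))))
  [2] KI(I(KK))(II(SK(SK))(IS(KK)(KI(KK))))
  [3] I(II(SK(SK))(IS(KK)(KI(KK))))
  [4] II(SK(SK))(IS(KK)(KI(KK)))
  [5] I(SK(SK))(IS(KK)(KI(KK)))
  [6] SK(SK)(IS(KK)(KI(KK)))
  [7] K(IS(KK)(KI(KK)))(SK(IS(KK)(KI(KK))))
  [8] IS(KK)(KI(KK))
  [9] S(KK)(KI(KK))
  [10] S(KK)I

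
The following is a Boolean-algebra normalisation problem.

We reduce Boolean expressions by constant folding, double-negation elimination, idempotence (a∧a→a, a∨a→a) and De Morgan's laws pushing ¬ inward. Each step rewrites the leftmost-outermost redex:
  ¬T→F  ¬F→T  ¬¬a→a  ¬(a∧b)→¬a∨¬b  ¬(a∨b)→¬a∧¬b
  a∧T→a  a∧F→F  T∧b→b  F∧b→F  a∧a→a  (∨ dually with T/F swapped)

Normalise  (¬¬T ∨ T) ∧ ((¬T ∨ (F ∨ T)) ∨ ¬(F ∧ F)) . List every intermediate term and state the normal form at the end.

  start: (¬¬T ∨ T) ∧ ((¬T ∨ (F ∨ T)) ∨ ¬(F ∧ F))
  →1  T ∧ ((¬T ∨ (F ∨ T)) ∨ ¬(F ∧ F))
  →2  (¬T ∨ (F ∨ T)) ∨ ¬(F ∧ F)
  →3  (F ∨ (F ∨ T)) ∨ ¬(F ∧ F)
  →4  (F ∨ T) ∨ ¬(F ∧ F)
  →5  T ∨ ¬(F ∧ F)
  →6  T

Answer: normal form = T  (in 6 steps)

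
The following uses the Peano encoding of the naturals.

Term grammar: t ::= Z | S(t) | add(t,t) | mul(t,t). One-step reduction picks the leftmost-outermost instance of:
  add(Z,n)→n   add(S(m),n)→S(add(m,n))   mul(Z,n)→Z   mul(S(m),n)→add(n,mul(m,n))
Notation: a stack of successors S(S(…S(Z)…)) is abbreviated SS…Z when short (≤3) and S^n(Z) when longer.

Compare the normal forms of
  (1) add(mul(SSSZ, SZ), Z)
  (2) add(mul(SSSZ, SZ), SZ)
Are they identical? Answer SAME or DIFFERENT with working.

Answer: DIFFERENT — A ⇓ SSSZ, B ⇓ S^4(Z)

Derivation:
Term A:
  start: add(mul(SSSZ, SZ), Z)
  step 1: add(add(SZ, mul(SSZ, SZ)), Z)
  step 2: add(S(add(Z, mul(SSZ, SZ))), Z)
  step 3: S(add(add(Z, mul(SSZ, SZ)), Z))
  step 4: S(add(mul(SSZ, SZ), Z))
  step 5: S(add(add(SZ, mul(SZ, SZ)), Z))
  step 6: S(add(S(add(Z, mul(SZ, SZ))), Z))
  step 7: S(S(add(add(Z, mul(SZ, SZ)), Z)))
  step 8: S(S(add(mul(SZ, SZ), Z)))
  step 9: S(S(add(add(SZ, mul(Z, SZ)), Z)))
  step 10: S(S(add(S(add(Z, mul(Z, SZ))), Z)))
  step 11: S(S(S(add(add(Z, mul(Z, SZ)), Z))))
  step 12: S(S(S(add(mul(Z, SZ), Z))))
  step 13: S(S(S(add(Z, Z))))
  step 14: SSSZ

Term B:
  start: add(mul(SSSZ, SZ), SZ)
  step 1: add(add(SZ, mul(SSZ, SZ)), SZ)
  step 2: add(S(add(Z, mul(SSZ, SZ))), SZ)
  step 3: S(add(add(Z, mul(SSZ, SZ)), SZ))
  step 4: S(add(mul(SSZ, SZ), SZ))
  step 5: S(add(add(SZ, mul(SZ, SZ)), SZ))
  step 6: S(add(S(add(Z, mul(SZ, SZ))), SZ))
  step 7: S(S(add(add(Z, mul(SZ, SZ)), SZ)))
  step 8: S(S(add(mul(SZ, SZ), SZ)))
  step 9: S(S(add(add(SZ, mul(Z, SZ)), SZ)))
  step 10: S(S(add(S(add(Z, mul(Z, SZ))), SZ)))
  step 11: S(S(S(add(add(Z, mul(Z, SZ)), SZ))))
  step 12: S(S(S(add(mul(Z, SZ), SZ))))
  step 13: S(S(S(add(Z, SZ))))
  step 14: S^4(Z)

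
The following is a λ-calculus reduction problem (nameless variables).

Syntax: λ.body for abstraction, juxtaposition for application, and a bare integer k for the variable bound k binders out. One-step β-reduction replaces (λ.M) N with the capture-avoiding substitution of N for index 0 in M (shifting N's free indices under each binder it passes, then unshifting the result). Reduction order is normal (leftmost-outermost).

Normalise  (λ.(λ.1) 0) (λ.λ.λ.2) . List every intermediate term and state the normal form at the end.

Answer: normal form = λ.λ.λ.2  (in 2 steps)

Reduction:
  start: (λ.(λ.1) 0) (λ.λ.λ.2)
  [1] (λ.λ.λ.λ.2) (λ.λ.λ.2)
  [2] λ.λ.λ.2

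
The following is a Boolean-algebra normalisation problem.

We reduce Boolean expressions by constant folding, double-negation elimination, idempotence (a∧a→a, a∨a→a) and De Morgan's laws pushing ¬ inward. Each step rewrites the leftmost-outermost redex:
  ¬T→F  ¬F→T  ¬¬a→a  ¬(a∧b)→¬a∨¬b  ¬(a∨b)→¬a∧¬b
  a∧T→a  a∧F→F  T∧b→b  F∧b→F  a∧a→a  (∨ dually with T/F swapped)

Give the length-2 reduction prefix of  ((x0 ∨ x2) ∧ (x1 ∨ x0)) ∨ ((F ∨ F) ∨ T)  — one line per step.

Answer: after 2 steps: T

Working:
  start: ((x0 ∨ x2) ∧ (x1 ∨ x0)) ∨ ((F ∨ F) ∨ T)
  step 1: ((x0 ∨ x2) ∧ (x1 ∨ x0)) ∨ T
  step 2: T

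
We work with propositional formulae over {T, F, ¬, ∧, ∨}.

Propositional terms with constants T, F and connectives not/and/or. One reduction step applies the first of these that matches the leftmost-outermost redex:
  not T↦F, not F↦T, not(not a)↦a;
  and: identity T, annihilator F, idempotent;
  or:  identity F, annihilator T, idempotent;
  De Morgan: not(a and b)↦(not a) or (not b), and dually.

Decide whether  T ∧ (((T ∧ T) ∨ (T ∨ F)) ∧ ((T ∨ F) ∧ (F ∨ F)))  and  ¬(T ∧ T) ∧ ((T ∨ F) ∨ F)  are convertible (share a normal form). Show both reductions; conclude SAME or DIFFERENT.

Answer: SAME — A ⇓ F, B ⇓ F

Derivation:
Term A:
  start: T ∧ (((T ∧ T) ∨ (T ∨ F)) ∧ ((T ∨ F) ∧ (F ∨ F)))
  →1  ((T ∧ T) ∨ (T ∨ F)) ∧ ((T ∨ F) ∧ (F ∨ F))
  →2  (T ∨ (T ∨ F)) ∧ ((T ∨ F) ∧ (F ∨ F))
  →3  T ∧ ((T ∨ F) ∧ (F ∨ F))
  →4  (T ∨ F) ∧ (F ∨ F)
  →5  T ∧ (F ∨ F)
  →6  F ∨ F
  →7  F

Term B:
  start: ¬(T ∧ T) ∧ ((T ∨ F) ∨ F)
  →1  (¬T ∨ ¬T) ∧ ((T ∨ F) ∨ F)
  →2  ¬T ∧ ((T ∨ F) ∨ F)
  →3  F ∧ ((T ∨ F) ∨ F)
  →4  F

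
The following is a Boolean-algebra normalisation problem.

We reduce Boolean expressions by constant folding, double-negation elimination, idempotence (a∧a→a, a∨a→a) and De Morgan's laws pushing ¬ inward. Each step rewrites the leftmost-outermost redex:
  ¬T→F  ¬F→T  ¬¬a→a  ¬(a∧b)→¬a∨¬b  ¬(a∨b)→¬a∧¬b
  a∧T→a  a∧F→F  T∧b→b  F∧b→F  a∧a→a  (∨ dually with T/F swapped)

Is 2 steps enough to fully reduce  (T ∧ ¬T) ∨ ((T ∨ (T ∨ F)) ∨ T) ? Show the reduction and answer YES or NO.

Answer: NO — after 2 steps the term is F ∨ ((T ∨ (T ∨ F)) ∨ T), not yet normal

Reduction:
  start: (T ∧ ¬T) ∨ ((T ∨ (T ∨ F)) ∨ T)
  [1] ¬T ∨ ((T ∨ (T ∨ F)) ∨ T)
  [2] F ∨ ((T ∨ (T ∨ F)) ∨ T)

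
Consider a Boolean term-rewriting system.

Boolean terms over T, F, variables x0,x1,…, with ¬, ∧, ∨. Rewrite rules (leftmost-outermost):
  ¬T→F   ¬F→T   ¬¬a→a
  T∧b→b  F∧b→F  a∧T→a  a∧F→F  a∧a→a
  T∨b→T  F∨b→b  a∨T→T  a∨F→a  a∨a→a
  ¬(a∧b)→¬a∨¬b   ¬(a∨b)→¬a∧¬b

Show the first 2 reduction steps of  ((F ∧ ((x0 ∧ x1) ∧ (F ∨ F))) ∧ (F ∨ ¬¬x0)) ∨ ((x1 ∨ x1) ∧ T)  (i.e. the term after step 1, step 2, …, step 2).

Answer: after 2 steps: F ∨ ((x1 ∨ x1) ∧ T)

Derivation:
  start: ((F ∧ ((x0 ∧ x1) ∧ (F ∨ F))) ∧ (F ∨ ¬¬x0)) ∨ ((x1 ∨ x1) ∧ T)
  [1] (F ∧ (F ∨ ¬¬x0)) ∨ ((x1 ∨ x1) ∧ T)
  [2] F ∨ ((x1 ∨ x1) ∧ T)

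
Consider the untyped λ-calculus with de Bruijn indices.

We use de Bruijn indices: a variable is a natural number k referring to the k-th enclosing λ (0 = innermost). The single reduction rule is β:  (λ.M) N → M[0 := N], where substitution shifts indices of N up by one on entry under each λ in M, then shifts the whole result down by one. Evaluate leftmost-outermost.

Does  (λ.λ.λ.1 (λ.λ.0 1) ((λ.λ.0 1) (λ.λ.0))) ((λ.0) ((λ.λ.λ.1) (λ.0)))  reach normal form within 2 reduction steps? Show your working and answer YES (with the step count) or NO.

  start: (λ.λ.λ.1 (λ.λ.0 1) ((λ.λ.0 1) (λ.λ.0))) ((λ.0) ((λ.λ.λ.1) (λ.0)))
  step 1: λ.λ.1 (λ.λ.0 1) ((λ.λ.0 1) (λ.λ.0))
  step 2: λ.λ.1 (λ.λ.0 1) (λ.0 (λ.λ.0))

Answer: YES — reaches normal form λ.λ.1 (λ.λ.0 1) (λ.0 (λ.λ.0)) in 2 ≤ 2 steps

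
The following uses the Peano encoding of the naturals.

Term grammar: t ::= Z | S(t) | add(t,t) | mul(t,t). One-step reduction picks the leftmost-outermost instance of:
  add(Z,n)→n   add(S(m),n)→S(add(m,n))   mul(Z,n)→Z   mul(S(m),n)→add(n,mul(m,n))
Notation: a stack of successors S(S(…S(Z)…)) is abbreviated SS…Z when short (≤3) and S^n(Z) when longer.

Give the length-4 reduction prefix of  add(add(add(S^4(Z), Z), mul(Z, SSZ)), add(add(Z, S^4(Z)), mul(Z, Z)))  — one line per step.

  start: add(add(add(S^4(Z), Z), mul(Z, SSZ)), add(add(Z, S^4(Z)), mul(Z, Z)))
  step 1: add(add(S(add(SSSZ, Z)), mul(Z, SSZ)), add(add(Z, S^4(Z)), mul(Z, Z)))
  step 2: add(S(add(add(SSSZ, Z), mul(Z, SSZ))), add(add(Z, S^4(Z)), mul(Z, Z)))
  step 3: S(add(add(add(SSSZ, Z), mul(Z, SSZ)), add(add(Z, S^4(Z)), mul(Z, Z))))
  step 4: S(add(add(S(add(SSZ, Z)), mul(Z, SSZ)), add(add(Z, S^4(Z)), mul(Z, Z))))

Answer: after 4 steps: S(add(add(S(add(SSZ, Z)), mul(Z, SSZ)), add(add(Z, S^4(Z)), mul(Z, Z))))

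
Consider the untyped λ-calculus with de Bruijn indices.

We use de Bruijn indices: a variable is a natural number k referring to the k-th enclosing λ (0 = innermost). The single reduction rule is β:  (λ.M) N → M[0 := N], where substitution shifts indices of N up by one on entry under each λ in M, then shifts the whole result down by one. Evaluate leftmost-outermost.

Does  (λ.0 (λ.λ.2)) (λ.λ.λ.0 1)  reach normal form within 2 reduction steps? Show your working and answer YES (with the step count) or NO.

Answer: YES — reaches normal form λ.λ.0 1 in 2 ≤ 2 steps

Working:
  start: (λ.0 (λ.λ.2)) (λ.λ.λ.0 1)
  [1] (λ.λ.λ.0 1) (λ.λ.λ.λ.λ.0 1)
  [2] λ.λ.0 1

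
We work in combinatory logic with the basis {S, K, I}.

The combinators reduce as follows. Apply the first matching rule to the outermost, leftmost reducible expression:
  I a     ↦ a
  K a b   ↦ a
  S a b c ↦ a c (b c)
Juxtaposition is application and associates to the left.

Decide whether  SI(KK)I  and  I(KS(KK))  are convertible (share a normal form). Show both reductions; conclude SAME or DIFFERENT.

Answer: DIFFERENT — A ⇓ K, B ⇓ S

Derivation:
Term A:
  start: SI(KK)I
  [1] II(KKI)
  [2] I(KKI)
  [3] KKI
  [4] K

Term B:
  start: I(KS(KK))
  [1] KS(KK)
  [2] S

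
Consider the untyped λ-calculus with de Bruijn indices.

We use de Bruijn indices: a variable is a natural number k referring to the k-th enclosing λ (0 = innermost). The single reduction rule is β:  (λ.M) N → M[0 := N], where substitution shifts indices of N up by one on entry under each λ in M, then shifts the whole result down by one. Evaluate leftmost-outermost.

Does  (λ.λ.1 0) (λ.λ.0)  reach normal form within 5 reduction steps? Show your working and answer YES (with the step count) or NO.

Answer: YES — reaches normal form λ.λ.0 in 2 ≤ 5 steps

Derivation:
  start: (λ.λ.1 0) (λ.λ.0)
  [1] λ.(λ.λ.0) 0
  [2] λ.λ.0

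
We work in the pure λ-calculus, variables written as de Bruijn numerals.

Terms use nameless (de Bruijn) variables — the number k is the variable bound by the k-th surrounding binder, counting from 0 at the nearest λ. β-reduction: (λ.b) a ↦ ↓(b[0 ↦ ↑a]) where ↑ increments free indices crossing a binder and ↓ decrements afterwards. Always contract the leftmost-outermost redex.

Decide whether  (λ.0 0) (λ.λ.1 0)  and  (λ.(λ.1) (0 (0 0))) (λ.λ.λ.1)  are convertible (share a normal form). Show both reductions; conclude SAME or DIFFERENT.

Answer: DIFFERENT — A ⇓ λ.λ.1 0, B ⇓ λ.λ.λ.1

Derivation:
Term A:
  start: (λ.0 0) (λ.λ.1 0)
  step 1: (λ.λ.1 0) (λ.λ.1 0)
  step 2: λ.(λ.λ.1 0) 0
  step 3: λ.λ.1 0

Term B:
  start: (λ.(λ.1) (0 (0 0))) (λ.λ.λ.1)
  step 1: (λ.λ.λ.λ.1) ((λ.λ.λ.1) ((λ.λ.λ.1) (λ.λ.λ.1)))
  step 2: λ.λ.λ.1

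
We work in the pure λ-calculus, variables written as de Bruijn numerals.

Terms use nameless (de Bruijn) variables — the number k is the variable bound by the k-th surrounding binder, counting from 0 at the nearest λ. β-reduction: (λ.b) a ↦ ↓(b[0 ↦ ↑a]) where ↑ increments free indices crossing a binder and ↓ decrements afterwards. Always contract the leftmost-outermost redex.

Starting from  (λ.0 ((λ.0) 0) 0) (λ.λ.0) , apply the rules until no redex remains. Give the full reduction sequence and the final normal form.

Answer: normal form = λ.λ.0  (in 3 steps)

Derivation:
  start: (λ.0 ((λ.0) 0) 0) (λ.λ.0)
  [1] (λ.λ.0) ((λ.0) (λ.λ.0)) (λ.λ.0)
  [2] (λ.0) (λ.λ.0)
  [3] λ.λ.0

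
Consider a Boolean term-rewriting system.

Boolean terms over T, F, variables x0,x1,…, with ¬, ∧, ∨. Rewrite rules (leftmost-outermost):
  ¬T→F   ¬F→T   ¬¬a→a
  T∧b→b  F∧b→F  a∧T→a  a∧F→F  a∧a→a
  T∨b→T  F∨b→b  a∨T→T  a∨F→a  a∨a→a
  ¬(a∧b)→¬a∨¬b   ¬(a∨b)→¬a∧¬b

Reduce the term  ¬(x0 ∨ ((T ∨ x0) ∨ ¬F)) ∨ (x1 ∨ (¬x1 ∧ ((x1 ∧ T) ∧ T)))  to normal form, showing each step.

Answer: normal form = x1 ∨ (¬x1 ∧ x1)  (in 10 steps)

Derivation:
  start: ¬(x0 ∨ ((T ∨ x0) ∨ ¬F)) ∨ (x1 ∨ (¬x1 ∧ ((x1 ∧ T) ∧ T)))
  [1] (¬x0 ∧ ¬((T ∨ x0) ∨ ¬F)) ∨ (x1 ∨ (¬x1 ∧ ((x1 ∧ T) ∧ T)))
  [2] (¬x0 ∧ (¬(T ∨ x0) ∧ ¬¬F)) ∨ (x1 ∨ (¬x1 ∧ ((x1 ∧ T) ∧ T)))
  [3] (¬x0 ∧ ((¬T ∧ ¬x0) ∧ ¬¬F)) ∨ (x1 ∨ (¬x1 ∧ ((x1 ∧ T) ∧ T)))
  [4] (¬x0 ∧ ((F ∧ ¬x0) ∧ ¬¬F)) ∨ (x1 ∨ (¬x1 ∧ ((x1 ∧ T) ∧ T)))
  [5] (¬x0 ∧ (F ∧ ¬¬F)) ∨ (x1 ∨ (¬x1 ∧ ((x1 ∧ T) ∧ T)))
  [6] (¬x0 ∧ F) ∨ (x1 ∨ (¬x1 ∧ ((x1 ∧ T) ∧ T)))
  [7] F ∨ (x1 ∨ (¬x1 ∧ ((x1 ∧ T) ∧ T)))
  [8] x1 ∨ (¬x1 ∧ ((x1 ∧ T) ∧ T))
  [9] x1 ∨ (¬x1 ∧ (x1 ∧ T))
  [10] x1 ∨ (¬x1 ∧ x1)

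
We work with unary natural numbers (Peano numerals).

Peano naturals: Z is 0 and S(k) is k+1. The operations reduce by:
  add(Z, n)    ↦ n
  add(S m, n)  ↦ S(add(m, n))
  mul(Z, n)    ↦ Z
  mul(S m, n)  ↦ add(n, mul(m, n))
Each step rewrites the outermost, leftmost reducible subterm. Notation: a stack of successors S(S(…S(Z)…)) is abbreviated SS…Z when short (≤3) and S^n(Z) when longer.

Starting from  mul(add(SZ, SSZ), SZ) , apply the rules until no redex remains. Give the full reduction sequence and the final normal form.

Answer: normal form = SSSZ  (in 12 steps)

Reduction:
  start: mul(add(SZ, SSZ), SZ)
  step 1: mul(S(add(Z, SSZ)), SZ)
  step 2: add(SZ, mul(add(Z, SSZ), SZ))
  step 3: S(add(Z, mul(add(Z, SSZ), SZ)))
  step 4: S(mul(add(Z, SSZ), SZ))
  step 5: S(mul(SSZ, SZ))
  step 6: S(add(SZ, mul(SZ, SZ)))
  step 7: S(S(add(Z, mul(SZ, SZ))))
  step 8: S(S(mul(SZ, SZ)))
  step 9: S(S(add(SZ, mul(Z, SZ))))
  step 10: S(S(S(add(Z, mul(Z, SZ)))))
  step 11: S(S(S(mul(Z, SZ))))
  step 12: SSSZ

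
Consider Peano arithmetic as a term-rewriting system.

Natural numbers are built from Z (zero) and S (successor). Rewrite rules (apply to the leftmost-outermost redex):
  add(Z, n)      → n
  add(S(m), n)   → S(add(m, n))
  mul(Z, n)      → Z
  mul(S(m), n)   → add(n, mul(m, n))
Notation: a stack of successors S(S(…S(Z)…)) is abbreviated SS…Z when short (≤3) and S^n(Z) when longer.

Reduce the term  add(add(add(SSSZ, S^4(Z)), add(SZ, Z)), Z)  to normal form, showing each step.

  start: add(add(add(SSSZ, S^4(Z)), add(SZ, Z)), Z)
  →1  add(add(S(add(SSZ, S^4(Z))), add(SZ, Z)), Z)
  →2  add(S(add(add(SSZ, S^4(Z)), add(SZ, Z))), Z)
  →3  S(add(add(add(SSZ, S^4(Z)), add(SZ, Z)), Z))
  →4  S(add(add(S(add(SZ, S^4(Z))), add(SZ, Z)), Z))
  →5  S(add(S(add(add(SZ, S^4(Z)), add(SZ, Z))), Z))
  →6  S(S(add(add(add(SZ, S^4(Z)), add(SZ, Z)), Z)))
  →7  S(S(add(add(S(add(Z, S^4(Z))), add(SZ, Z)), Z)))
  →8  S(S(add(S(add(add(Z, S^4(Z)), add(SZ, Z))), Z)))
  →9  S(S(S(add(add(add(Z, S^4(Z)), add(SZ, Z)), Z))))
  →10  S(S(S(add(add(S^4(Z), add(SZ, Z)), Z))))
  →11  S(S(S(add(S(add(SSSZ, add(SZ, Z))), Z))))
  →12  S(S(S(S(add(add(SSSZ, add(SZ, Z)), Z)))))
  →13  S(S(S(S(add(S(add(SSZ, add(SZ, Z))), Z)))))
  →14  S(S(S(S(S(add(add(SSZ, add(SZ, Z)), Z))))))
  →15  S(S(S(S(S(add(S(add(SZ, add(SZ, Z))), Z))))))
  →16  S(S(S(S(S(S(add(add(SZ, add(SZ, Z)), Z)))))))
  →17  S(S(S(S(S(S(add(S(add(Z, add(SZ, Z))), Z)))))))
  →18  S(S(S(S(S(S(S(add(add(Z, add(SZ, Z)), Z))))))))
  →19  S(S(S(S(S(S(S(add(add(SZ, Z), Z))))))))
  →20  S(S(S(S(S(S(S(add(S(add(Z, Z)), Z))))))))
  →21  S(S(S(S(S(S(S(S(add(add(Z, Z), Z)))))))))
  →22  S(S(S(S(S(S(S(S(add(Z, Z)))))))))
  →23  S^8(Z)

Answer: normal form = S^8(Z)  (in 23 steps)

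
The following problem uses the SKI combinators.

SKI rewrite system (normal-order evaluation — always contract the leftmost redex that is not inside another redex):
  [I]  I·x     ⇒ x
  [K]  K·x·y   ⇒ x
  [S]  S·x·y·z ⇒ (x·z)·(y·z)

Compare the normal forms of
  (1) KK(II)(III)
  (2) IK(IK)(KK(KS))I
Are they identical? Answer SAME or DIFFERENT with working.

Term A:
  start: KK(II)(III)
  →1  K(III)
  →2  K(II)
  →3  KI

Term B:
  start: IK(IK)(KK(KS))I
  →1  K(IK)(KK(KS))I
  →2  IKI
  →3  KI

Answer: SAME — A ⇓ KI, B ⇓ KI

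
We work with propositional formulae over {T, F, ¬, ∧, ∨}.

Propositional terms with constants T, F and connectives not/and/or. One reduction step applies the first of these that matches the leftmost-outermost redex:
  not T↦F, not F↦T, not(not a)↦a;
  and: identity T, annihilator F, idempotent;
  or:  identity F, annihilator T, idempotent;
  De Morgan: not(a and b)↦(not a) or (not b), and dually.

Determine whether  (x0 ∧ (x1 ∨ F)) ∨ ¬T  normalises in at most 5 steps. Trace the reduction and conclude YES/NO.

  start: (x0 ∧ (x1 ∨ F)) ∨ ¬T
  step 1: (x0 ∧ x1) ∨ ¬T
  step 2: (x0 ∧ x1) ∨ F
  step 3: x0 ∧ x1

Answer: YES — reaches normal form x0 ∧ x1 in 3 ≤ 5 steps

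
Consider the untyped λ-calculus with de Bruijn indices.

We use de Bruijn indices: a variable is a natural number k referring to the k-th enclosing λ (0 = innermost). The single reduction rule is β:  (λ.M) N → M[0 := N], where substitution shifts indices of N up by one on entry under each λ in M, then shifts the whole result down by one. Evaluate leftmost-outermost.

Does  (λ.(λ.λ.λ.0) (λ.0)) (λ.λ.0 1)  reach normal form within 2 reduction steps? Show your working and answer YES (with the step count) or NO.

  start: (λ.(λ.λ.λ.0) (λ.0)) (λ.λ.0 1)
  →1  (λ.λ.λ.0) (λ.0)
  →2  λ.λ.0

Answer: YES — reaches normal form λ.λ.0 in 2 ≤ 2 steps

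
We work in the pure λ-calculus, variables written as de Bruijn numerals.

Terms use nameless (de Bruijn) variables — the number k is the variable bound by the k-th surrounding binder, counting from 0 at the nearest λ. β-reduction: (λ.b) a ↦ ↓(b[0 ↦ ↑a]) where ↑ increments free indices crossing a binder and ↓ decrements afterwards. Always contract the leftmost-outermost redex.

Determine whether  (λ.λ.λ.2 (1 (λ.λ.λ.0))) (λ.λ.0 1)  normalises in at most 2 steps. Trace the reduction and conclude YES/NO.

Answer: YES — reaches normal form λ.λ.λ.0 (2 (λ.λ.λ.0)) in 2 ≤ 2 steps

Reduction:
  start: (λ.λ.λ.2 (1 (λ.λ.λ.0))) (λ.λ.0 1)
  step 1: λ.λ.(λ.λ.0 1) (1 (λ.λ.λ.0))
  step 2: λ.λ.λ.0 (2 (λ.λ.λ.0))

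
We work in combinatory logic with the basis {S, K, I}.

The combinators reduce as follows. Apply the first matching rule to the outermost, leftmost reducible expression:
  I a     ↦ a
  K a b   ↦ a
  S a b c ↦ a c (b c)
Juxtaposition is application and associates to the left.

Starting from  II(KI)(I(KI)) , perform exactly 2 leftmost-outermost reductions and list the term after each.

  start: II(KI)(I(KI))
  [1] I(KI)(I(KI))
  [2] KI(I(KI))

Answer: after 2 steps: KI(I(KI))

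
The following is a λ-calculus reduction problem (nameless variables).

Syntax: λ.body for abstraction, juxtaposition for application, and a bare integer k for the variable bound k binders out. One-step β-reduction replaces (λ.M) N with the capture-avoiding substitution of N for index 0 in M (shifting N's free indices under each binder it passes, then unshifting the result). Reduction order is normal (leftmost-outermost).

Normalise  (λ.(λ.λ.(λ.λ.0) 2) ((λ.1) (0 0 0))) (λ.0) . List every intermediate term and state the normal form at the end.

Answer: normal form = λ.λ.0  (in 3 steps)

Derivation:
  start: (λ.(λ.λ.(λ.λ.0) 2) ((λ.1) (0 0 0))) (λ.0)
  step 1: (λ.λ.(λ.λ.0) (λ.0)) ((λ.λ.0) ((λ.0) (λ.0) (λ.0)))
  step 2: λ.(λ.λ.0) (λ.0)
  step 3: λ.λ.0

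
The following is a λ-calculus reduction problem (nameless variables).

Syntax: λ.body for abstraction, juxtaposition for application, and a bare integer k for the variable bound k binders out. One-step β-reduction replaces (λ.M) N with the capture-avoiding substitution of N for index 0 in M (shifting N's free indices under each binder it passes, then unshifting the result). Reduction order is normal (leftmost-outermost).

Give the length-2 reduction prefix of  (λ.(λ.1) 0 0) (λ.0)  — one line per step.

  start: (λ.(λ.1) 0 0) (λ.0)
  →1  (λ.λ.0) (λ.0) (λ.0)
  →2  (λ.0) (λ.0)

Answer: after 2 steps: (λ.0) (λ.0)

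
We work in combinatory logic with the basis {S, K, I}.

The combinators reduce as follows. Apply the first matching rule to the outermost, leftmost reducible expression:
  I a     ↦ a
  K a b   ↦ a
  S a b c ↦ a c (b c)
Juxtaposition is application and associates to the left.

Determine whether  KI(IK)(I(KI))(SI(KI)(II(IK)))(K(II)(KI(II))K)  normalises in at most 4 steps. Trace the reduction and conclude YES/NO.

  start: KI(IK)(I(KI))(SI(KI)(II(IK)))(K(II)(KI(II))K)
  step 1: I(I(KI))(SI(KI)(II(IK)))(K(II)(KI(II))K)
  step 2: I(KI)(SI(KI)(II(IK)))(K(II)(KI(II))K)
  step 3: KI(SI(KI)(II(IK)))(K(II)(KI(II))K)
  step 4: I(K(II)(KI(II))K)

Answer: NO — after 4 steps the term is I(K(II)(KI(II))K), not yet normal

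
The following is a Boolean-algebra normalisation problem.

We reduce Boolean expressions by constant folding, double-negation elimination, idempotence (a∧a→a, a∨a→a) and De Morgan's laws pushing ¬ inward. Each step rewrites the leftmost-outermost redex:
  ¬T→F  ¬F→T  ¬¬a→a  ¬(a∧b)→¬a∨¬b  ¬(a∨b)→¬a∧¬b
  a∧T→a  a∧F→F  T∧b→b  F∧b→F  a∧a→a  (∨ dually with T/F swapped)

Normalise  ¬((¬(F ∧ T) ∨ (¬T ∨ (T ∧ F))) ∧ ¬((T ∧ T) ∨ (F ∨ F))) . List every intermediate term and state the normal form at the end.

Answer: normal form = T  (in 9 steps)

Derivation:
  start: ¬((¬(F ∧ T) ∨ (¬T ∨ (T ∧ F))) ∧ ¬((T ∧ T) ∨ (F ∨ F)))
  →1  ¬(¬(F ∧ T) ∨ (¬T ∨ (T ∧ F))) ∨ ¬¬((T ∧ T) ∨ (F ∨ F))
  →2  (¬¬(F ∧ T) ∧ ¬(¬T ∨ (T ∧ F))) ∨ ¬¬((T ∧ T) ∨ (F ∨ F))
  →3  ((F ∧ T) ∧ ¬(¬T ∨ (T ∧ F))) ∨ ¬¬((T ∧ T) ∨ (F ∨ F))
  →4  (F ∧ ¬(¬T ∨ (T ∧ F))) ∨ ¬¬((T ∧ T) ∨ (F ∨ F))
  →5  F ∨ ¬¬((T ∧ T) ∨ (F ∨ F))
  →6  ¬¬((T ∧ T) ∨ (F ∨ F))
  →7  (T ∧ T) ∨ (F ∨ F)
  →8  T ∨ (F ∨ F)
  →9  T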